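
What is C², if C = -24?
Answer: 576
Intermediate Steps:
C² = (-24)² = 576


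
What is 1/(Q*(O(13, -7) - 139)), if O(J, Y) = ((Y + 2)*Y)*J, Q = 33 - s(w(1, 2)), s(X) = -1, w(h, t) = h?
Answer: 1/10744 ≈ 9.3075e-5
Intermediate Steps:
Q = 34 (Q = 33 - 1*(-1) = 33 + 1 = 34)
O(J, Y) = J*Y*(2 + Y) (O(J, Y) = ((2 + Y)*Y)*J = (Y*(2 + Y))*J = J*Y*(2 + Y))
1/(Q*(O(13, -7) - 139)) = 1/(34*(13*(-7)*(2 - 7) - 139)) = 1/(34*(13*(-7)*(-5) - 139)) = 1/(34*(455 - 139)) = 1/(34*316) = 1/10744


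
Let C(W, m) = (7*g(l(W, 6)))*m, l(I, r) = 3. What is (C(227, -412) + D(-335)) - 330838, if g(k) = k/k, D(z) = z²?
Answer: -221497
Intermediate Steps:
g(k) = 1
C(W, m) = 7*m (C(W, m) = (7*1)*m = 7*m)
(C(227, -412) + D(-335)) - 330838 = (7*(-412) + (-335)²) - 330838 = (-2884 + 112225) - 330838 = 109341 - 330838 = -221497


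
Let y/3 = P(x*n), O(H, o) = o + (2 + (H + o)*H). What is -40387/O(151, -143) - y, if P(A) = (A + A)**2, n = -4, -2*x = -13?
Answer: -8695891/1067 ≈ -8149.9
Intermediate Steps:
x = 13/2 (x = -1/2*(-13) = 13/2 ≈ 6.5000)
O(H, o) = 2 + o + H*(H + o) (O(H, o) = o + (2 + H*(H + o)) = 2 + o + H*(H + o))
P(A) = 4*A**2 (P(A) = (2*A)**2 = 4*A**2)
y = 8112 (y = 3*(4*((13/2)*(-4))**2) = 3*(4*(-26)**2) = 3*(4*676) = 3*2704 = 8112)
-40387/O(151, -143) - y = -40387/(2 - 143 + 151**2 + 151*(-143)) - 1*8112 = -40387/(2 - 143 + 22801 - 21593) - 8112 = -40387/1067 - 8112 = -8695891/1067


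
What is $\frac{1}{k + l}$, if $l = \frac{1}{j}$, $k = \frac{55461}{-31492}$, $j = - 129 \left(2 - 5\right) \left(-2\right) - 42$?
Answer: $- \frac{6424368}{11321917} \approx -0.56743$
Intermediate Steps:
$j = -816$ ($j = - 129 \left(\left(-3\right) \left(-2\right)\right) - 42 = \left(-129\right) 6 - 42 = -774 - 42 = -816$)
$k = - \frac{55461}{31492}$ ($k = 55461 \left(- \frac{1}{31492}\right) = - \frac{55461}{31492} \approx -1.7611$)
$l = - \frac{1}{816}$ ($l = \frac{1}{-816} = - \frac{1}{816} \approx -0.0012255$)
$\frac{1}{k + l} = \frac{1}{- \frac{55461}{31492} - \frac{1}{816}} = \frac{1}{- \frac{11321917}{6424368}} = - \frac{6424368}{11321917}$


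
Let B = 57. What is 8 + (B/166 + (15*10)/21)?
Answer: 17995/1162 ≈ 15.486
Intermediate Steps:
8 + (B/166 + (15*10)/21) = 8 + (57/166 + (15*10)/21) = 8 + (57*(1/166) + 150*(1/21)) = 8 + (57/166 + 50/7) = 8 + 8699/1162 = 17995/1162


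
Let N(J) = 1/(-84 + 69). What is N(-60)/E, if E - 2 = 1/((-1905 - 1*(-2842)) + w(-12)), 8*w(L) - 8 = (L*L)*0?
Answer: -938/28155 ≈ -0.033316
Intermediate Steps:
w(L) = 1 (w(L) = 1 + ((L*L)*0)/8 = 1 + (L²*0)/8 = 1 + (⅛)*0 = 1 + 0 = 1)
E = 1877/938 (E = 2 + 1/((-1905 - 1*(-2842)) + 1) = 2 + 1/((-1905 + 2842) + 1) = 2 + 1/(937 + 1) = 2 + 1/938 = 1877/938 ≈ 2.0011)
N(J) = -1/15 (N(J) = 1/(-15) = -1/15)
N(-60)/E = -1/(15*1877/938) = -1/15*938/1877 = -938/28155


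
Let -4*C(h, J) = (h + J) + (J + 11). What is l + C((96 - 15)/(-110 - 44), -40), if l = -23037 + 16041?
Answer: -4298829/616 ≈ -6978.6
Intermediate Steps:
C(h, J) = -11/4 - J/2 - h/4 (C(h, J) = -((h + J) + (J + 11))/4 = -((J + h) + (11 + J))/4 = -(11 + h + 2*J)/4 = -11/4 - J/2 - h/4)
l = -6996
l + C((96 - 15)/(-110 - 44), -40) = -6996 + (-11/4 - ½*(-40) - (96 - 15)/(4*(-110 - 44))) = -6996 + (-11/4 + 20 - 81/(4*(-154))) = -6996 + (-11/4 + 20 - 81*(-1)/(4*154)) = -6996 + (-11/4 + 20 - ¼*(-81/154)) = -6996 + (-11/4 + 20 + 81/616) = -6996 + 10707/616 = -4298829/616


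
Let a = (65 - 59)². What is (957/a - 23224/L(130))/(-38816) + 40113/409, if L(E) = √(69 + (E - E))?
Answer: 18684184025/190508928 + 2903*√69/334788 ≈ 98.147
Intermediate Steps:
a = 36 (a = 6² = 36)
L(E) = √69 (L(E) = √(69 + 0) = √69)
(957/a - 23224/L(130))/(-38816) + 40113/409 = (957/36 - 23224*√69/69)/(-38816) + 40113/409 = (957*(1/36) - 23224*√69/69)*(-1/38816) + 40113*(1/409) = (319/12 - 23224*√69/69)*(-1/38816) + 40113/409 = (-319/465792 + 2903*√69/334788) + 40113/409 = 18684184025/190508928 + 2903*√69/334788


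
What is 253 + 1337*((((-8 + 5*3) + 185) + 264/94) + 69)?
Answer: 16589354/47 ≈ 3.5297e+5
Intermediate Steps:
253 + 1337*((((-8 + 5*3) + 185) + 264/94) + 69) = 253 + 1337*((((-8 + 15) + 185) + 264*(1/94)) + 69) = 253 + 1337*(((7 + 185) + 132/47) + 69) = 253 + 1337*((192 + 132/47) + 69) = 253 + 1337*(9156/47 + 69) = 253 + 1337*(12399/47) = 253 + 16577463/47 = 16589354/47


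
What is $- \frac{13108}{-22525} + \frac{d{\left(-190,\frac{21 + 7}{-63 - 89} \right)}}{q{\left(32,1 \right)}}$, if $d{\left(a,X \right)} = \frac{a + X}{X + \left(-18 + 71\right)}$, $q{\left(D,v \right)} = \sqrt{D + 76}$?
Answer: $\frac{13108}{22525} - \frac{803 \sqrt{3}}{4014} \approx 0.23543$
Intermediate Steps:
$q{\left(D,v \right)} = \sqrt{76 + D}$
$d{\left(a,X \right)} = \frac{X + a}{53 + X}$ ($d{\left(a,X \right)} = \frac{X + a}{X + 53} = \frac{X + a}{53 + X}$)
$- \frac{13108}{-22525} + \frac{d{\left(-190,\frac{21 + 7}{-63 - 89} \right)}}{q{\left(32,1 \right)}} = - \frac{13108}{-22525} + \frac{\frac{1}{53 + \frac{21 + 7}{-63 - 89}} \left(\frac{21 + 7}{-63 - 89} - 190\right)}{\sqrt{76 + 32}} = \left(-13108\right) \left(- \frac{1}{22525}\right) + \frac{\frac{1}{53 + \frac{28}{-152}} \left(\frac{28}{-152} - 190\right)}{\sqrt{108}} = \frac{13108}{22525} + \frac{\frac{1}{53 + 28 \left(- \frac{1}{152}\right)} \left(28 \left(- \frac{1}{152}\right) - 190\right)}{6 \sqrt{3}} = \frac{13108}{22525} + \frac{- \frac{7}{38} - 190}{53 - \frac{7}{38}} \frac{\sqrt{3}}{18} = \frac{13108}{22525} + \frac{1}{\frac{2007}{38}} \left(- \frac{7227}{38}\right) \frac{\sqrt{3}}{18} = \frac{13108}{22525} + \frac{38}{2007} \left(- \frac{7227}{38}\right) \frac{\sqrt{3}}{18} = \frac{13108}{22525} - \frac{803 \frac{\sqrt{3}}{18}}{223} = \frac{13108}{22525} - \frac{803 \sqrt{3}}{4014}$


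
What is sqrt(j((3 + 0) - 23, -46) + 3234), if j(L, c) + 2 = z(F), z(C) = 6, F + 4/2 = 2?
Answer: sqrt(3238) ≈ 56.903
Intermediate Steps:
F = 0 (F = -2 + 2 = 0)
j(L, c) = 4 (j(L, c) = -2 + 6 = 4)
sqrt(j((3 + 0) - 23, -46) + 3234) = sqrt(4 + 3234) = sqrt(3238)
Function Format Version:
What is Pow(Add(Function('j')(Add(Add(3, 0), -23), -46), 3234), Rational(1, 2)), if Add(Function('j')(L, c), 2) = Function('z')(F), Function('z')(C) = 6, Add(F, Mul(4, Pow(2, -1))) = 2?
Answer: Pow(3238, Rational(1, 2)) ≈ 56.903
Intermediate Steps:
F = 0 (F = Add(-2, 2) = 0)
Function('j')(L, c) = 4 (Function('j')(L, c) = Add(-2, 6) = 4)
Pow(Add(Function('j')(Add(Add(3, 0), -23), -46), 3234), Rational(1, 2)) = Pow(Add(4, 3234), Rational(1, 2)) = Pow(3238, Rational(1, 2))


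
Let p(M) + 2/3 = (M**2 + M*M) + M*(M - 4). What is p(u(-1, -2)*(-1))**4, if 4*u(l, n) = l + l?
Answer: 279841/20736 ≈ 13.495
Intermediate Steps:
u(l, n) = l/2 (u(l, n) = (l + l)/4 = (2*l)/4 = l/2)
p(M) = -2/3 + 2*M**2 + M*(-4 + M) (p(M) = -2/3 + ((M**2 + M*M) + M*(M - 4)) = -2/3 + ((M**2 + M**2) + M*(-4 + M)) = -2/3 + (2*M**2 + M*(-4 + M)) = -2/3 + 2*M**2 + M*(-4 + M))
p(u(-1, -2)*(-1))**4 = (-2/3 - 4*(1/2)*(-1)*(-1) + 3*(((1/2)*(-1))*(-1))**2)**4 = (-2/3 - (-2)*(-1) + 3*(-1/2*(-1))**2)**4 = (-2/3 - 4*1/2 + 3*(1/2)**2)**4 = (-2/3 - 2 + 3*(1/4))**4 = (-2/3 - 2 + 3/4)**4 = (-23/12)**4 = 279841/20736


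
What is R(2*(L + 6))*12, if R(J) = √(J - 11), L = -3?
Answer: 12*I*√5 ≈ 26.833*I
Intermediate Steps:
R(J) = √(-11 + J)
R(2*(L + 6))*12 = √(-11 + 2*(-3 + 6))*12 = √(-11 + 2*3)*12 = √(-11 + 6)*12 = √(-5)*12 = (I*√5)*12 = 12*I*√5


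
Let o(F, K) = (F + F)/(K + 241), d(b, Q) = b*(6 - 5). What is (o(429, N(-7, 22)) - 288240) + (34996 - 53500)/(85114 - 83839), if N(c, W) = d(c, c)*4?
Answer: -8697958378/30175 ≈ -2.8825e+5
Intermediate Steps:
d(b, Q) = b (d(b, Q) = b*1 = b)
N(c, W) = 4*c (N(c, W) = c*4 = 4*c)
o(F, K) = 2*F/(241 + K) (o(F, K) = (2*F)/(241 + K) = 2*F/(241 + K))
(o(429, N(-7, 22)) - 288240) + (34996 - 53500)/(85114 - 83839) = (2*429/(241 + 4*(-7)) - 288240) + (34996 - 53500)/(85114 - 83839) = (2*429/(241 - 28) - 288240) - 18504/1275 = (2*429/213 - 288240) - 18504*1/1275 = (2*429*(1/213) - 288240) - 6168/425 = (286/71 - 288240) - 6168/425 = -20464754/71 - 6168/425 = -8697958378/30175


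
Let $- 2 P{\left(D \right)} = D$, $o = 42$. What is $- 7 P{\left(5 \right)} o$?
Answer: $735$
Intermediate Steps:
$P{\left(D \right)} = - \frac{D}{2}$
$- 7 P{\left(5 \right)} o = - 7 \left(\left(- \frac{1}{2}\right) 5\right) 42 = \left(-7\right) \left(- \frac{5}{2}\right) 42 = \frac{35}{2} \cdot 42 = 735$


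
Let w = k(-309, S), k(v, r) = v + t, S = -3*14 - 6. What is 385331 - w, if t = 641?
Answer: 384999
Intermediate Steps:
S = -48 (S = -42 - 6 = -48)
k(v, r) = 641 + v (k(v, r) = v + 641 = 641 + v)
w = 332 (w = 641 - 309 = 332)
385331 - w = 385331 - 1*332 = 385331 - 332 = 384999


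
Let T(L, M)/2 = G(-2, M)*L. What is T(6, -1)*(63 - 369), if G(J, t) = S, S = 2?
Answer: -7344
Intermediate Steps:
G(J, t) = 2
T(L, M) = 4*L (T(L, M) = 2*(2*L) = 4*L)
T(6, -1)*(63 - 369) = (4*6)*(63 - 369) = 24*(-306) = -7344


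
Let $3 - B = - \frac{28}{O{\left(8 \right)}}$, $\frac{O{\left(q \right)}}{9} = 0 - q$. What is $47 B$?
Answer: $\frac{2209}{18} \approx 122.72$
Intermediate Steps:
$O{\left(q \right)} = - 9 q$ ($O{\left(q \right)} = 9 \left(0 - q\right) = 9 \left(- q\right) = - 9 q$)
$B = \frac{47}{18}$ ($B = 3 - - \frac{28}{\left(-9\right) 8} = 3 - - \frac{28}{-72} = 3 - \left(-28\right) \left(- \frac{1}{72}\right) = 3 - \frac{7}{18} = \frac{47}{18} \approx 2.6111$)
$47 B = 47 \cdot \frac{47}{18} = \frac{2209}{18}$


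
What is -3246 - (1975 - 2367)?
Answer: -2854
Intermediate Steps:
-3246 - (1975 - 2367) = -3246 - 1*(-392) = -3246 + 392 = -2854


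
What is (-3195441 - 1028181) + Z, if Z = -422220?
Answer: -4645842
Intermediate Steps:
(-3195441 - 1028181) + Z = (-3195441 - 1028181) - 422220 = -4223622 - 422220 = -4645842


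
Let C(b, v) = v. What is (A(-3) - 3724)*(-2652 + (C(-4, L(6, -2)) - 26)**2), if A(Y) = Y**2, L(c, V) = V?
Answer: 6939620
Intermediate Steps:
(A(-3) - 3724)*(-2652 + (C(-4, L(6, -2)) - 26)**2) = ((-3)**2 - 3724)*(-2652 + (-2 - 26)**2) = (9 - 3724)*(-2652 + (-28)**2) = -3715*(-2652 + 784) = -3715*(-1868) = 6939620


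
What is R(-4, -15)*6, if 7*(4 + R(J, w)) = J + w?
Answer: -282/7 ≈ -40.286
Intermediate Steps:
R(J, w) = -4 + J/7 + w/7 (R(J, w) = -4 + (J + w)/7 = -4 + (J/7 + w/7) = -4 + J/7 + w/7)
R(-4, -15)*6 = (-4 + (1/7)*(-4) + (1/7)*(-15))*6 = (-4 - 4/7 - 15/7)*6 = -47/7*6 = -282/7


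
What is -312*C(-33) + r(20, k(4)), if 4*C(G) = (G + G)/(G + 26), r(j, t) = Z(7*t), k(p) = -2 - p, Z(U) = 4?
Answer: -5120/7 ≈ -731.43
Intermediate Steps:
r(j, t) = 4
C(G) = G/(2*(26 + G)) (C(G) = ((G + G)/(G + 26))/4 = ((2*G)/(26 + G))/4 = (2*G/(26 + G))/4 = G/(2*(26 + G)))
-312*C(-33) + r(20, k(4)) = -156*(-33)/(26 - 33) + 4 = -156*(-33)/(-7) + 4 = -156*(-33)*(-1)/7 + 4 = -312*33/14 + 4 = -5148/7 + 4 = -5120/7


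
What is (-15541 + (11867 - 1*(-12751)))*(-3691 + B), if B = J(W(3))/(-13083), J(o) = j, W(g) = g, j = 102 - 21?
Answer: -146107730806/4361 ≈ -3.3503e+7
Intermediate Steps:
j = 81
J(o) = 81
B = -27/4361 (B = 81/(-13083) = 81*(-1/13083) = -27/4361 ≈ -0.0061912)
(-15541 + (11867 - 1*(-12751)))*(-3691 + B) = (-15541 + (11867 - 1*(-12751)))*(-3691 - 27/4361) = (-15541 + (11867 + 12751))*(-16096478/4361) = (-15541 + 24618)*(-16096478/4361) = 9077*(-16096478/4361) = -146107730806/4361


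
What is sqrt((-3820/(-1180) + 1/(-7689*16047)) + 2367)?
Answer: sqrt(13956636483879741428469)/2426579199 ≈ 48.685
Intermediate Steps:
sqrt((-3820/(-1180) + 1/(-7689*16047)) + 2367) = sqrt((-3820*(-1/1180) - 1/7689*1/16047) + 2367) = sqrt((191/59 - 1/123385383) + 2367) = sqrt(23566608094/7279737597 + 2367) = sqrt(17254705500193/7279737597) = sqrt(13956636483879741428469)/2426579199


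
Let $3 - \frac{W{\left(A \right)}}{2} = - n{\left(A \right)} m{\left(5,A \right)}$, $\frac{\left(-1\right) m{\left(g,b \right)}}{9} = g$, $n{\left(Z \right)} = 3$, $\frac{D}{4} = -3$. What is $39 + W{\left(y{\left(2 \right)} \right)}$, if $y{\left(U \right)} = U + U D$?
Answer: $-225$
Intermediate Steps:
$D = -12$ ($D = 4 \left(-3\right) = -12$)
$m{\left(g,b \right)} = - 9 g$
$y{\left(U \right)} = - 11 U$ ($y{\left(U \right)} = U + U \left(-12\right) = U - 12 U = - 11 U$)
$W{\left(A \right)} = -264$ ($W{\left(A \right)} = 6 - 2 \left(-1\right) 3 \left(\left(-9\right) 5\right) = 6 - 2 \left(\left(-3\right) \left(-45\right)\right) = 6 - 270 = -264$)
$39 + W{\left(y{\left(2 \right)} \right)} = 39 - 264 = -225$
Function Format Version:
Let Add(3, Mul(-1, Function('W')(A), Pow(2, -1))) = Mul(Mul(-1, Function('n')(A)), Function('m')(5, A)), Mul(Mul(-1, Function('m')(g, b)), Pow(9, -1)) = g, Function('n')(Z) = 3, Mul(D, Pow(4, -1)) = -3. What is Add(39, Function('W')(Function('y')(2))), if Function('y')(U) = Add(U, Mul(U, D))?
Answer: -225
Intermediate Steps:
D = -12 (D = Mul(4, -3) = -12)
Function('m')(g, b) = Mul(-9, g)
Function('y')(U) = Mul(-11, U) (Function('y')(U) = Add(U, Mul(U, -12)) = Add(U, Mul(-12, U)) = Mul(-11, U))
Function('W')(A) = -264 (Function('W')(A) = Add(6, Mul(-2, Mul(Mul(-1, 3), Mul(-9, 5)))) = Add(6, Mul(-2, Mul(-3, -45))) = Add(6, Mul(-2, 135)) = Add(6, -270) = -264)
Add(39, Function('W')(Function('y')(2))) = Add(39, -264) = -225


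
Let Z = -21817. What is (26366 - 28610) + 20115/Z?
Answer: -48977463/21817 ≈ -2244.9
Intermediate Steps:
(26366 - 28610) + 20115/Z = (26366 - 28610) + 20115/(-21817) = -2244 + 20115*(-1/21817) = -2244 - 20115/21817 = -48977463/21817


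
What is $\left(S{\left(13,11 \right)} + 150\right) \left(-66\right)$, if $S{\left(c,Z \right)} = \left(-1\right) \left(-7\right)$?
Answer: $-10362$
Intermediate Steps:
$S{\left(c,Z \right)} = 7$
$\left(S{\left(13,11 \right)} + 150\right) \left(-66\right) = \left(7 + 150\right) \left(-66\right) = 157 \left(-66\right) = -10362$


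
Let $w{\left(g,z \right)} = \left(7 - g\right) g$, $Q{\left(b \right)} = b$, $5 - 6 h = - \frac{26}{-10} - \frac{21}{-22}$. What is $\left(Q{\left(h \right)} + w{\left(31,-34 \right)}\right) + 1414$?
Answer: $\frac{147453}{220} \approx 670.24$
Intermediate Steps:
$h = \frac{53}{220}$ ($h = \frac{5}{6} - \frac{- \frac{26}{-10} - \frac{21}{-22}}{6} = \frac{5}{6} - \frac{\left(-26\right) \left(- \frac{1}{10}\right) - - \frac{21}{22}}{6} = \frac{5}{6} - \frac{\frac{13}{5} + \frac{21}{22}}{6} = \frac{5}{6} - \frac{391}{660} = \frac{53}{220} \approx 0.24091$)
$w{\left(g,z \right)} = g \left(7 - g\right)$
$\left(Q{\left(h \right)} + w{\left(31,-34 \right)}\right) + 1414 = \left(\frac{53}{220} + 31 \left(7 - 31\right)\right) + 1414 = \left(\frac{53}{220} + 31 \left(-24\right)\right) + 1414 = \left(\frac{53}{220} - 744\right) + 1414 = - \frac{163627}{220} + 1414 = \frac{147453}{220}$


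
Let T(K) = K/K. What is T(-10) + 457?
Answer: 458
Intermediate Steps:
T(K) = 1
T(-10) + 457 = 1 + 457 = 458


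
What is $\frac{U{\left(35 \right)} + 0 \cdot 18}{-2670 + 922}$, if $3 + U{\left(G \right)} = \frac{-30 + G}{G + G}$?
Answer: $\frac{41}{24472} \approx 0.0016754$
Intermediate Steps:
$U{\left(G \right)} = -3 + \frac{-30 + G}{2 G}$ ($U{\left(G \right)} = -3 + \frac{-30 + G}{G + G} = -3 + \frac{-30 + G}{2 G}$)
$\frac{U{\left(35 \right)} + 0 \cdot 18}{-2670 + 922} = \frac{\left(- \frac{5}{2} - \frac{15}{35}\right) + 0 \cdot 18}{-2670 + 922} = \frac{\left(- \frac{5}{2} - \frac{3}{7}\right) + 0}{-1748} = \left(\left(- \frac{5}{2} - \frac{3}{7}\right) + 0\right) \left(- \frac{1}{1748}\right) = \left(- \frac{41}{14} + 0\right) \left(- \frac{1}{1748}\right) = \left(- \frac{41}{14}\right) \left(- \frac{1}{1748}\right) = \frac{41}{24472}$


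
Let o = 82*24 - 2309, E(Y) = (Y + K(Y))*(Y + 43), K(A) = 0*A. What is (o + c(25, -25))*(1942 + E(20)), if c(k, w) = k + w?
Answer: -1091882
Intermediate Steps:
K(A) = 0
E(Y) = Y*(43 + Y) (E(Y) = (Y + 0)*(Y + 43) = Y*(43 + Y))
o = -341 (o = 1968 - 2309 = -341)
(o + c(25, -25))*(1942 + E(20)) = (-341 + (25 - 25))*(1942 + 20*(43 + 20)) = (-341 + 0)*(1942 + 20*63) = -341*(1942 + 1260) = -341*3202 = -1091882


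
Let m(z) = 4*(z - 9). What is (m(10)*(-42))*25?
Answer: -4200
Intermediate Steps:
m(z) = -36 + 4*z (m(z) = 4*(-9 + z) = -36 + 4*z)
(m(10)*(-42))*25 = ((-36 + 4*10)*(-42))*25 = ((-36 + 40)*(-42))*25 = (4*(-42))*25 = -168*25 = -4200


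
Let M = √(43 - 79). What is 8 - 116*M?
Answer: 8 - 696*I ≈ 8.0 - 696.0*I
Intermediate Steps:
M = 6*I (M = √(-36) = 6*I ≈ 6.0*I)
8 - 116*M = 8 - 696*I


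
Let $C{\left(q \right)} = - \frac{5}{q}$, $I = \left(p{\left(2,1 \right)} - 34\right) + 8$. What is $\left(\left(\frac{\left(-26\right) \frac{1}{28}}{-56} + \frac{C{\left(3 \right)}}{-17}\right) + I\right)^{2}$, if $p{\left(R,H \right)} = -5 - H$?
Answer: $\frac{1625382759025}{1598720256} \approx 1016.7$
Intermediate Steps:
$I = -32$ ($I = \left(\left(-5 - 1\right) - 34\right) + 8 = \left(-6 - 34\right) + 8 = -40 + 8 = -32$)
$\left(\left(\frac{\left(-26\right) \frac{1}{28}}{-56} + \frac{C{\left(3 \right)}}{-17}\right) + I\right)^{2} = \left(\left(\frac{\left(-26\right) \frac{1}{28}}{-56} + \frac{\left(-5\right) \frac{1}{3}}{-17}\right) - 32\right)^{2} = \left(\left(\left(-26\right) \frac{1}{28} \left(- \frac{1}{56}\right) + \left(-5\right) \frac{1}{3} \left(- \frac{1}{17}\right)\right) - 32\right)^{2} = \left(\left(\left(- \frac{13}{14}\right) \left(- \frac{1}{56}\right) - - \frac{5}{51}\right) - 32\right)^{2} = \left(\left(\frac{13}{784} + \frac{5}{51}\right) - 32\right)^{2} = \left(\frac{4583}{39984} - 32\right)^{2} = \left(- \frac{1274905}{39984}\right)^{2} = \frac{1625382759025}{1598720256}$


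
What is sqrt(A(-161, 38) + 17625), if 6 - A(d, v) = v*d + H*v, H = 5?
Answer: sqrt(23559) ≈ 153.49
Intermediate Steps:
A(d, v) = 6 - 5*v - d*v (A(d, v) = 6 - (v*d + 5*v) = 6 - (d*v + 5*v) = 6 - (5*v + d*v) = 6 + (-5*v - d*v) = 6 - 5*v - d*v)
sqrt(A(-161, 38) + 17625) = sqrt((6 - 5*38 - 1*(-161)*38) + 17625) = sqrt((6 - 190 + 6118) + 17625) = sqrt(5934 + 17625) = sqrt(23559)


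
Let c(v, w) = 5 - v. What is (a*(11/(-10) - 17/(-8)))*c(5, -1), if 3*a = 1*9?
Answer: 0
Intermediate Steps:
a = 3 (a = (1*9)/3 = (⅓)*9 = 3)
(a*(11/(-10) - 17/(-8)))*c(5, -1) = (3*(11/(-10) - 17/(-8)))*(5 - 1*5) = (3*(11*(-⅒) - 17*(-⅛)))*(5 - 5) = (3*(-11/10 + 17/8))*0 = (3*(41/40))*0 = (123/40)*0 = 0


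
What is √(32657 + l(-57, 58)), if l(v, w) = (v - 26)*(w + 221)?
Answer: 10*√95 ≈ 97.468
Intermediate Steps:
l(v, w) = (-26 + v)*(221 + w)
√(32657 + l(-57, 58)) = √(32657 + (-5746 - 26*58 + 221*(-57) - 57*58)) = √(32657 + (-5746 - 1508 - 12597 - 3306)) = √(32657 - 23157) = √9500 = 10*√95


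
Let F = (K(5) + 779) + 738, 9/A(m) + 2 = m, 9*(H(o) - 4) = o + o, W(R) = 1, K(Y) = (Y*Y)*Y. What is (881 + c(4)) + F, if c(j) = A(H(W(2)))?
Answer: 50541/20 ≈ 2527.1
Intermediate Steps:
K(Y) = Y**3 (K(Y) = Y**2*Y = Y**3)
H(o) = 4 + 2*o/9 (H(o) = 4 + (o + o)/9 = 4 + (2*o)/9 = 4 + 2*o/9)
A(m) = 9/(-2 + m)
F = 1642 (F = (5**3 + 779) + 738 = (125 + 779) + 738 = 904 + 738 = 1642)
c(j) = 81/20 (c(j) = 9/(-2 + (4 + (2/9)*1)) = 9/(-2 + (4 + 2/9)) = 9/(-2 + 38/9) = 9/(20/9) = 9*(9/20) = 81/20)
(881 + c(4)) + F = (881 + 81/20) + 1642 = 17701/20 + 1642 = 50541/20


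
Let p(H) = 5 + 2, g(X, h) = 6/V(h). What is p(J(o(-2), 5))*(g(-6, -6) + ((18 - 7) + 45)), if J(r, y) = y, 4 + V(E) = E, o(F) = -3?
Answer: 1939/5 ≈ 387.80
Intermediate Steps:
V(E) = -4 + E
g(X, h) = 6/(-4 + h)
p(H) = 7
p(J(o(-2), 5))*(g(-6, -6) + ((18 - 7) + 45)) = 7*(6/(-4 - 6) + ((18 - 7) + 45)) = 7*(6/(-10) + (11 + 45)) = 7*(6*(-1/10) + 56) = 7*(-3/5 + 56) = 7*(277/5) = 1939/5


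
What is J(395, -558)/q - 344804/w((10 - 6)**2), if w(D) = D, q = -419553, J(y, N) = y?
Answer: -36165889733/1678212 ≈ -21550.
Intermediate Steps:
J(395, -558)/q - 344804/w((10 - 6)**2) = 395/(-419553) - 344804/(10 - 6)**2 = 395*(-1/419553) - 344804/(4**2) = -395/419553 - 344804/16 = -395/419553 - 344804*1/16 = -395/419553 - 86201/4 = -36165889733/1678212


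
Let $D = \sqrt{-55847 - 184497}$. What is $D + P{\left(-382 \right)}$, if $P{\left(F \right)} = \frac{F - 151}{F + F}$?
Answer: $\frac{533}{764} + 2 i \sqrt{60086} \approx 0.69764 + 490.25 i$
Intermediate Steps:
$P{\left(F \right)} = \frac{-151 + F}{2 F}$
$D = 2 i \sqrt{60086}$ ($D = \sqrt{-240344} = 2 i \sqrt{60086} \approx 490.25 i$)
$D + P{\left(-382 \right)} = 2 i \sqrt{60086} + \frac{-151 - 382}{2 \left(-382\right)} = 2 i \sqrt{60086} + \frac{1}{2} \left(- \frac{1}{382}\right) \left(-533\right) = 2 i \sqrt{60086} + \frac{533}{764} = \frac{533}{764} + 2 i \sqrt{60086}$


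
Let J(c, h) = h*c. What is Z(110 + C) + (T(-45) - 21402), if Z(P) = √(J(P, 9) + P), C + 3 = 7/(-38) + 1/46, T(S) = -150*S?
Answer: -14652 + 8*√3187915/437 ≈ -14619.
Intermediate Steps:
J(c, h) = c*h
C = -1382/437 (C = -3 + (7/(-38) + 1/46) = -3 + (7*(-1/38) + 1*(1/46)) = -3 + (-7/38 + 1/46) = -3 - 71/437 = -1382/437 ≈ -3.1625)
Z(P) = √10*√P (Z(P) = √(P*9 + P) = √(9*P + P) = √(10*P) = √10*√P)
Z(110 + C) + (T(-45) - 21402) = √10*√(110 - 1382/437) + (-150*(-45) - 21402) = √10*√(46688/437) + (6750 - 21402) = √10*(4*√1275166/437) - 14652 = 8*√3187915/437 - 14652 = -14652 + 8*√3187915/437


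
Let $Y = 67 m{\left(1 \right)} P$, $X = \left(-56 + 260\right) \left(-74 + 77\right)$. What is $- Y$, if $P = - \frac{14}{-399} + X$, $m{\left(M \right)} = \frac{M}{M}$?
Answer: $- \frac{2337362}{57} \approx -41006.0$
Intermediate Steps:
$m{\left(M \right)} = 1$
$X = 612$ ($X = 204 \cdot 3 = 612$)
$P = \frac{34886}{57}$ ($P = - \frac{14}{-399} + 612 = \left(-14\right) \left(- \frac{1}{399}\right) + 612 = \frac{2}{57} + 612 = \frac{34886}{57} \approx 612.04$)
$Y = \frac{2337362}{57}$ ($Y = 67 \cdot 1 \cdot \frac{34886}{57} = 67 \cdot \frac{34886}{57} = \frac{2337362}{57} \approx 41006.0$)
$- Y = \left(-1\right) \frac{2337362}{57} = - \frac{2337362}{57}$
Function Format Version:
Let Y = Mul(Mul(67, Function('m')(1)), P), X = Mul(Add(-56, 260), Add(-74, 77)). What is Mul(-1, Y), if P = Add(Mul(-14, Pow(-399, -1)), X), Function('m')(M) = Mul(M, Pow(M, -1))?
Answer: Rational(-2337362, 57) ≈ -41006.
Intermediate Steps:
Function('m')(M) = 1
X = 612 (X = Mul(204, 3) = 612)
P = Rational(34886, 57) (P = Add(Mul(-14, Pow(-399, -1)), 612) = Add(Mul(-14, Rational(-1, 399)), 612) = Add(Rational(2, 57), 612) = Rational(34886, 57) ≈ 612.04)
Y = Rational(2337362, 57) (Y = Mul(Mul(67, 1), Rational(34886, 57)) = Mul(67, Rational(34886, 57)) = Rational(2337362, 57) ≈ 41006.)
Mul(-1, Y) = Mul(-1, Rational(2337362, 57)) = Rational(-2337362, 57)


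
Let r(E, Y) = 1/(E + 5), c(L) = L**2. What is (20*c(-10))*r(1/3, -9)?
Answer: 375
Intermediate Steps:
r(E, Y) = 1/(5 + E)
(20*c(-10))*r(1/3, -9) = (20*(-10)**2)/(5 + 1/3) = (20*100)/(5 + 1/3) = 2000/(16/3) = 2000*(3/16) = 375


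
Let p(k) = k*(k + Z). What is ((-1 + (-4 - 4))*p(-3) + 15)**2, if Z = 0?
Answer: 4356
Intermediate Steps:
p(k) = k**2 (p(k) = k*(k + 0) = k*k = k**2)
((-1 + (-4 - 4))*p(-3) + 15)**2 = ((-1 + (-4 - 4))*(-3)**2 + 15)**2 = ((-1 - 8)*9 + 15)**2 = (-9*9 + 15)**2 = (-81 + 15)**2 = (-66)**2 = 4356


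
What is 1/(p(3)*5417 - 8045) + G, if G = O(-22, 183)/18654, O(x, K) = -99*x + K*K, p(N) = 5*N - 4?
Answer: 153197264/80122039 ≈ 1.9120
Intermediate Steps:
p(N) = -4 + 5*N
O(x, K) = K**2 - 99*x (O(x, K) = -99*x + K**2 = K**2 - 99*x)
G = 11889/6218 (G = (183**2 - 99*(-22))/18654 = (33489 + 2178)*(1/18654) = 35667*(1/18654) = 11889/6218 ≈ 1.9120)
1/(p(3)*5417 - 8045) + G = 1/((-4 + 5*3)*5417 - 8045) + 11889/6218 = 1/((-4 + 15)*5417 - 8045) + 11889/6218 = 1/(11*5417 - 8045) + 11889/6218 = 1/(59587 - 8045) + 11889/6218 = 1/51542 + 11889/6218 = 153197264/80122039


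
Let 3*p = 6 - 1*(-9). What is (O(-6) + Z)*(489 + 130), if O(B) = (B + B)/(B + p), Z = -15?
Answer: -1857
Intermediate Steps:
p = 5 (p = (6 - 1*(-9))/3 = (6 + 9)/3 = (⅓)*15 = 5)
O(B) = 2*B/(5 + B) (O(B) = (B + B)/(B + 5) = (2*B)/(5 + B) = 2*B/(5 + B))
(O(-6) + Z)*(489 + 130) = (2*(-6)/(5 - 6) - 15)*(489 + 130) = (2*(-6)/(-1) - 15)*619 = (2*(-6)*(-1) - 15)*619 = (12 - 15)*619 = -3*619 = -1857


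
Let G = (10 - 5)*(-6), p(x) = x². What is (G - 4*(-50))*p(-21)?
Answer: 74970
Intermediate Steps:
G = -30 (G = 5*(-6) = -30)
(G - 4*(-50))*p(-21) = (-30 - 4*(-50))*(-21)² = (-30 + 200)*441 = 170*441 = 74970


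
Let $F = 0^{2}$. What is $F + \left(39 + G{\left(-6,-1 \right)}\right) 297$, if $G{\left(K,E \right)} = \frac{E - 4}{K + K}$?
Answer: $\frac{46827}{4} \approx 11707.0$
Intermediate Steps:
$G{\left(K,E \right)} = \frac{-4 + E}{2 K}$
$F = 0$
$F + \left(39 + G{\left(-6,-1 \right)}\right) 297 = 0 + \left(39 + \frac{-4 - 1}{2 \left(-6\right)}\right) 297 = 0 + \left(39 + \frac{1}{2} \left(- \frac{1}{6}\right) \left(-5\right)\right) 297 = 0 + \left(39 + \frac{5}{12}\right) 297 = 0 + \frac{473}{12} \cdot 297 = 0 + \frac{46827}{4} = \frac{46827}{4}$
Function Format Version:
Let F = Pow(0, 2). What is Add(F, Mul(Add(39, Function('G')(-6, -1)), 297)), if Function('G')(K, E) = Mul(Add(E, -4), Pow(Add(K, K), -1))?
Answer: Rational(46827, 4) ≈ 11707.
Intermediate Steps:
Function('G')(K, E) = Mul(Rational(1, 2), Pow(K, -1), Add(-4, E)) (Function('G')(K, E) = Mul(Add(-4, E), Pow(Mul(2, K), -1)) = Mul(Add(-4, E), Mul(Rational(1, 2), Pow(K, -1))) = Mul(Rational(1, 2), Pow(K, -1), Add(-4, E)))
F = 0
Add(F, Mul(Add(39, Function('G')(-6, -1)), 297)) = Add(0, Mul(Add(39, Mul(Rational(1, 2), Pow(-6, -1), Add(-4, -1))), 297)) = Add(0, Mul(Add(39, Mul(Rational(1, 2), Rational(-1, 6), -5)), 297)) = Add(0, Mul(Add(39, Rational(5, 12)), 297)) = Add(0, Mul(Rational(473, 12), 297)) = Add(0, Rational(46827, 4)) = Rational(46827, 4)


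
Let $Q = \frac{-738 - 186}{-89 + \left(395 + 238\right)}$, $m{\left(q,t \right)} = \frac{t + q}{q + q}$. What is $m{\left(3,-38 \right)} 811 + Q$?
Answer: $- \frac{1930873}{408} \approx -4732.5$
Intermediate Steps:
$m{\left(q,t \right)} = \frac{q + t}{2 q}$
$Q = - \frac{231}{136}$ ($Q = - \frac{924}{-89 + 633} = - \frac{924}{544} = \left(-924\right) \frac{1}{544} = - \frac{231}{136} \approx -1.6985$)
$m{\left(3,-38 \right)} 811 + Q = \frac{3 - 38}{2 \cdot 3} \cdot 811 - \frac{231}{136} = \frac{1}{2} \cdot \frac{1}{3} \left(-35\right) 811 - \frac{231}{136} = \left(- \frac{35}{6}\right) 811 - \frac{231}{136} = - \frac{28385}{6} - \frac{231}{136} = - \frac{1930873}{408}$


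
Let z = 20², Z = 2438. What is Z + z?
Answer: 2838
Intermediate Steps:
z = 400
Z + z = 2438 + 400 = 2838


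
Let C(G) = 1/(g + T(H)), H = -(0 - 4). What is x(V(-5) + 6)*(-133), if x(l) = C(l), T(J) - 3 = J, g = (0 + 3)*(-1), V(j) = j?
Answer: -133/4 ≈ -33.250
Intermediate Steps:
H = 4 (H = -1*(-4) = 4)
g = -3 (g = 3*(-1) = -3)
T(J) = 3 + J
C(G) = ¼ (C(G) = 1/(-3 + (3 + 4)) = 1/(-3 + 7) = 1/4 = ¼)
x(l) = ¼
x(V(-5) + 6)*(-133) = (¼)*(-133) = -133/4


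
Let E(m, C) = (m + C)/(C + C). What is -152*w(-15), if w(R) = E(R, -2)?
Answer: -646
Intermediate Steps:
E(m, C) = (C + m)/(2*C) (E(m, C) = (C + m)/((2*C)) = (C + m)*(1/(2*C)) = (C + m)/(2*C))
w(R) = ½ - R/4 (w(R) = (½)*(-2 + R)/(-2) = (½)*(-½)*(-2 + R) = ½ - R/4)
-152*w(-15) = -152*(½ - ¼*(-15)) = -152*(½ + 15/4) = -152*17/4 = -646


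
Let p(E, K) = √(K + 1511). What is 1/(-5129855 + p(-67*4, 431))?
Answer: -5129855/26315412319083 - √1942/26315412319083 ≈ -1.9494e-7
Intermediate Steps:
p(E, K) = √(1511 + K)
1/(-5129855 + p(-67*4, 431)) = 1/(-5129855 + √(1511 + 431)) = 1/(-5129855 + √1942)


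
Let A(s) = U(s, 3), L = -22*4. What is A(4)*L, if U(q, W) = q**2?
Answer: -1408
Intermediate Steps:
L = -88
A(s) = s**2
A(4)*L = 4**2*(-88) = 16*(-88) = -1408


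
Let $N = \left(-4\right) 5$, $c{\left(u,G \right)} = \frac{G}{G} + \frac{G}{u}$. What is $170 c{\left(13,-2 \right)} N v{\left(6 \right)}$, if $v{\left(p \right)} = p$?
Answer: $- \frac{224400}{13} \approx -17262.0$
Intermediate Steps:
$c{\left(u,G \right)} = 1 + \frac{G}{u}$
$N = -20$
$170 c{\left(13,-2 \right)} N v{\left(6 \right)} = 170 \frac{-2 + 13}{13} \left(\left(-20\right) 6\right) = 170 \cdot \frac{1}{13} \cdot 11 \left(-120\right) = 170 \cdot \frac{11}{13} \left(-120\right) = \frac{1870}{13} \left(-120\right) = - \frac{224400}{13}$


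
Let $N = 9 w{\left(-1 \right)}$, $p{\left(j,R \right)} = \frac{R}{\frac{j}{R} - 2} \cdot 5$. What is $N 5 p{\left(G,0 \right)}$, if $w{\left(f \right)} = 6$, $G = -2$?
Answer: $0$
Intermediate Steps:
$p{\left(j,R \right)} = \frac{5 R}{-2 + \frac{j}{R}}$ ($p{\left(j,R \right)} = \frac{R}{-2 + \frac{j}{R}} 5 = \frac{5 R}{-2 + \frac{j}{R}}$)
$N = 54$ ($N = 9 \cdot 6 = 54$)
$N 5 p{\left(G,0 \right)} = 54 \cdot 5 \frac{5 \cdot 0^{2}}{-2 - 0} = 270 \cdot 5 \cdot 0 \frac{1}{-2 + 0} = 270 \cdot 5 \cdot 0 \frac{1}{-2} = 270 \cdot 5 \cdot 0 \left(- \frac{1}{2}\right) = 270 \cdot 0 = 0$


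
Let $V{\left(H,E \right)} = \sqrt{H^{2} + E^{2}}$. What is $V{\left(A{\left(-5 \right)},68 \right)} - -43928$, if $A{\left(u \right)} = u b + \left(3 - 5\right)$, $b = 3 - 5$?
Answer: $43928 + 4 \sqrt{293} \approx 43997.0$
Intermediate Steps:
$b = -2$ ($b = 3 - 5 = -2$)
$A{\left(u \right)} = -2 - 2 u$ ($A{\left(u \right)} = u \left(-2\right) + \left(3 - 5\right) = - 2 u - 2 = -2 - 2 u$)
$V{\left(H,E \right)} = \sqrt{E^{2} + H^{2}}$
$V{\left(A{\left(-5 \right)},68 \right)} - -43928 = \sqrt{68^{2} + \left(-2 - -10\right)^{2}} - -43928 = \sqrt{4624 + \left(-2 + 10\right)^{2}} + 43928 = \sqrt{4624 + 8^{2}} + 43928 = \sqrt{4624 + 64} + 43928 = \sqrt{4688} + 43928 = 4 \sqrt{293} + 43928 = 43928 + 4 \sqrt{293}$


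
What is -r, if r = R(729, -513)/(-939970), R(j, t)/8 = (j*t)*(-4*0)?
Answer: 0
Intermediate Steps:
R(j, t) = 0 (R(j, t) = 8*((j*t)*(-4*0)) = 8*((j*t)*0) = 8*0 = 0)
r = 0 (r = 0/(-939970) = 0*(-1/939970) = 0)
-r = -1*0 = 0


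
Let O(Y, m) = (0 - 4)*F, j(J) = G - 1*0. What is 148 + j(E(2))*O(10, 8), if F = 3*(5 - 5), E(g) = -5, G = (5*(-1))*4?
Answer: 148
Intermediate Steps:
G = -20 (G = -5*4 = -20)
j(J) = -20 (j(J) = -20 - 1*0 = -20 + 0 = -20)
F = 0 (F = 3*0 = 0)
O(Y, m) = 0 (O(Y, m) = (0 - 4)*0 = -4*0 = 0)
148 + j(E(2))*O(10, 8) = 148 - 20*0 = 148 + 0 = 148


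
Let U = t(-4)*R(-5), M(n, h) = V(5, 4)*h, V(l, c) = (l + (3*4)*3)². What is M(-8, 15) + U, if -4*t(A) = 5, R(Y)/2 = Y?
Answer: 50455/2 ≈ 25228.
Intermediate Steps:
R(Y) = 2*Y
t(A) = -5/4 (t(A) = -¼*5 = -5/4)
V(l, c) = (36 + l)² (V(l, c) = (l + 12*3)² = (l + 36)² = (36 + l)²)
M(n, h) = 1681*h (M(n, h) = (36 + 5)²*h = 41²*h = 1681*h)
U = 25/2 (U = -5*(-5)/2 = -5/4*(-10) = 25/2 ≈ 12.500)
M(-8, 15) + U = 1681*15 + 25/2 = 25215 + 25/2 = 50455/2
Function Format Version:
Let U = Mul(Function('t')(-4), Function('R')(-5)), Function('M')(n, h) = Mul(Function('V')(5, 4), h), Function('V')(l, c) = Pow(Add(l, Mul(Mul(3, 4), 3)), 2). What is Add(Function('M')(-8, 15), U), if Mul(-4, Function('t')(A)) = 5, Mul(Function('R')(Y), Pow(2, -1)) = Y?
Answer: Rational(50455, 2) ≈ 25228.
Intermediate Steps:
Function('R')(Y) = Mul(2, Y)
Function('t')(A) = Rational(-5, 4) (Function('t')(A) = Mul(Rational(-1, 4), 5) = Rational(-5, 4))
Function('V')(l, c) = Pow(Add(36, l), 2) (Function('V')(l, c) = Pow(Add(l, Mul(12, 3)), 2) = Pow(Add(l, 36), 2) = Pow(Add(36, l), 2))
Function('M')(n, h) = Mul(1681, h) (Function('M')(n, h) = Mul(Pow(Add(36, 5), 2), h) = Mul(Pow(41, 2), h) = Mul(1681, h))
U = Rational(25, 2) (U = Mul(Rational(-5, 4), Mul(2, -5)) = Mul(Rational(-5, 4), -10) = Rational(25, 2) ≈ 12.500)
Add(Function('M')(-8, 15), U) = Add(Mul(1681, 15), Rational(25, 2)) = Add(25215, Rational(25, 2)) = Rational(50455, 2)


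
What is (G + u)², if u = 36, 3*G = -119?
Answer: 121/9 ≈ 13.444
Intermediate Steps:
G = -119/3 (G = (⅓)*(-119) = -119/3 ≈ -39.667)
(G + u)² = (-119/3 + 36)² = (-11/3)² = 121/9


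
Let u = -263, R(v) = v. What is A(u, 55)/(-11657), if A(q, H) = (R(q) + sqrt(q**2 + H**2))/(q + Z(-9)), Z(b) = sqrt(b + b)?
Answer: -69169/806512859 + 263*sqrt(72194)/806512859 - 789*I*sqrt(2)/806512859 + 6*I*sqrt(36097)/806512859 ≈ 1.8553e-6 + 2.9929e-8*I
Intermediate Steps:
Z(b) = sqrt(2)*sqrt(b) (Z(b) = sqrt(2*b) = sqrt(2)*sqrt(b))
A(q, H) = (q + sqrt(H**2 + q**2))/(q + 3*I*sqrt(2)) (A(q, H) = (q + sqrt(q**2 + H**2))/(q + sqrt(2)*sqrt(-9)) = (q + sqrt(H**2 + q**2))/(q + sqrt(2)*(3*I)) = (q + sqrt(H**2 + q**2))/(q + 3*I*sqrt(2)))
A(u, 55)/(-11657) = ((-263 + sqrt(55**2 + (-263)**2))/(-263 + 3*I*sqrt(2)))/(-11657) = ((-263 + sqrt(3025 + 69169))/(-263 + 3*I*sqrt(2)))*(-1/11657) = ((-263 + sqrt(72194))/(-263 + 3*I*sqrt(2)))*(-1/11657) = -(-263 + sqrt(72194))/(11657*(-263 + 3*I*sqrt(2)))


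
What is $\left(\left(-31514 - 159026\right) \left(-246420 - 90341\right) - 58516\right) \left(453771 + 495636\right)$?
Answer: $60920012638022568$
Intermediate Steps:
$\left(\left(-31514 - 159026\right) \left(-246420 - 90341\right) - 58516\right) \left(453771 + 495636\right) = \left(\left(-190540\right) \left(-336761\right) - 58516\right) 949407 = \left(64166440940 - 58516\right) 949407 = 64166382424 \cdot 949407 = 60920012638022568$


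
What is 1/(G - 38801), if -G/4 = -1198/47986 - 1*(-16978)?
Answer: -23993/2560362613 ≈ -9.3709e-6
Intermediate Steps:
G = -1629410220/23993 (G = -4*(-1198/47986 - 1*(-16978)) = -4*(-1198*1/47986 + 16978) = -4*(-599/23993 + 16978) = -4*407352555/23993 = -1629410220/23993 ≈ -67912.)
1/(G - 38801) = 1/(-1629410220/23993 - 38801) = 1/(-2560362613/23993) = -23993/2560362613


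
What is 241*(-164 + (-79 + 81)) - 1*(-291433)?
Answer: 252391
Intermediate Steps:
241*(-164 + (-79 + 81)) - 1*(-291433) = 241*(-164 + 2) + 291433 = 241*(-162) + 291433 = -39042 + 291433 = 252391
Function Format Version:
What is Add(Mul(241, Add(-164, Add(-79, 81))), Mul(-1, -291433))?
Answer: 252391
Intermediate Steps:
Add(Mul(241, Add(-164, Add(-79, 81))), Mul(-1, -291433)) = Add(Mul(241, Add(-164, 2)), 291433) = Add(Mul(241, -162), 291433) = Add(-39042, 291433) = 252391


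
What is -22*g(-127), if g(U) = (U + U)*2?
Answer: 11176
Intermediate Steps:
g(U) = 4*U (g(U) = (2*U)*2 = 4*U)
-22*g(-127) = -88*(-127) = -22*(-508) = 11176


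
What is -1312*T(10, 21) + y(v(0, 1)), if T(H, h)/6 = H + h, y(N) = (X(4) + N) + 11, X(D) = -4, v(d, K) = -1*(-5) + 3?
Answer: -244017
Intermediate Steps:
v(d, K) = 8 (v(d, K) = 5 + 3 = 8)
y(N) = 7 + N (y(N) = (-4 + N) + 11 = 7 + N)
T(H, h) = 6*H + 6*h (T(H, h) = 6*(H + h) = 6*H + 6*h)
-1312*T(10, 21) + y(v(0, 1)) = -1312*(6*10 + 6*21) + (7 + 8) = -1312*(60 + 126) + 15 = -1312*186 + 15 = -244032 + 15 = -244017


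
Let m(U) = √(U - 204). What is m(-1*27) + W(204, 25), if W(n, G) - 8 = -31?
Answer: -23 + I*√231 ≈ -23.0 + 15.199*I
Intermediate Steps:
W(n, G) = -23 (W(n, G) = 8 - 31 = -23)
m(U) = √(-204 + U)
m(-1*27) + W(204, 25) = √(-204 - 1*27) - 23 = √(-204 - 27) - 23 = √(-231) - 23 = I*√231 - 23 = -23 + I*√231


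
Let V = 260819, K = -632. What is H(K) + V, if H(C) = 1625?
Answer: 262444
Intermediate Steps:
H(K) + V = 1625 + 260819 = 262444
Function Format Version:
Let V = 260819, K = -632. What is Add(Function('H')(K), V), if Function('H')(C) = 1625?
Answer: 262444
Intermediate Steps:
Add(Function('H')(K), V) = Add(1625, 260819) = 262444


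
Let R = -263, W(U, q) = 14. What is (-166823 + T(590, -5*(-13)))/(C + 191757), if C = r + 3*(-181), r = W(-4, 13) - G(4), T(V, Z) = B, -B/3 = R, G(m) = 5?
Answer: -166034/191223 ≈ -0.86827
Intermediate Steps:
B = 789 (B = -3*(-263) = 789)
T(V, Z) = 789
r = 9 (r = 14 - 1*5 = 14 - 5 = 9)
C = -534 (C = 9 + 3*(-181) = 9 - 543 = -534)
(-166823 + T(590, -5*(-13)))/(C + 191757) = (-166823 + 789)/(-534 + 191757) = -166034/191223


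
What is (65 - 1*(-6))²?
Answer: 5041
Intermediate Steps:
(65 - 1*(-6))² = (65 + 6)² = 71² = 5041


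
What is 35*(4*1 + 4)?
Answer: 280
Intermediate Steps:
35*(4*1 + 4) = 35*(4 + 4) = 35*8 = 280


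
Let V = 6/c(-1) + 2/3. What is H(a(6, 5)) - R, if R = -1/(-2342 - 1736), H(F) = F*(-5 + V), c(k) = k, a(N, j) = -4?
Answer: 505669/12234 ≈ 41.333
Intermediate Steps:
V = -16/3 (V = 6/(-1) + 2/3 = 6*(-1) + 2*(⅓) = -6 + ⅔ = -16/3 ≈ -5.3333)
H(F) = -31*F/3 (H(F) = F*(-5 - 16/3) = F*(-31/3) = -31*F/3)
R = 1/4078 (R = -1/(-4078) = -1*(-1/4078) = 1/4078 ≈ 0.00024522)
H(a(6, 5)) - R = -31/3*(-4) - 1*1/4078 = 124/3 - 1/4078 = 505669/12234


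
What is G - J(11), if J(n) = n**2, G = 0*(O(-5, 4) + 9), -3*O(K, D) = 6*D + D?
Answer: -121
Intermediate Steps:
O(K, D) = -7*D/3 (O(K, D) = -(6*D + D)/3 = -7*D/3)
G = 0 (G = 0*(-7/3*4 + 9) = 0*(-28/3 + 9) = 0*(-1/3) = 0)
G - J(11) = 0 - 1*11**2 = 0 - 1*121 = 0 - 121 = -121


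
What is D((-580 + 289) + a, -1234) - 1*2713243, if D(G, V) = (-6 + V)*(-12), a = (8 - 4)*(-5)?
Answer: -2698363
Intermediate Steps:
a = -20 (a = 4*(-5) = -20)
D(G, V) = 72 - 12*V
D((-580 + 289) + a, -1234) - 1*2713243 = (72 - 12*(-1234)) - 1*2713243 = (72 + 14808) - 2713243 = 14880 - 2713243 = -2698363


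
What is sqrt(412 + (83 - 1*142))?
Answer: sqrt(353) ≈ 18.788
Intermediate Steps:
sqrt(412 + (83 - 1*142)) = sqrt(412 + (83 - 142)) = sqrt(412 - 59) = sqrt(353)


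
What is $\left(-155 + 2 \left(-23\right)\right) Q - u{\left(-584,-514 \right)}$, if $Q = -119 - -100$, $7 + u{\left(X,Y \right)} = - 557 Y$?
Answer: $-282472$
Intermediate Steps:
$u{\left(X,Y \right)} = -7 - 557 Y$
$Q = -19$ ($Q = -119 + 100 = -19$)
$\left(-155 + 2 \left(-23\right)\right) Q - u{\left(-584,-514 \right)} = \left(-155 + 2 \left(-23\right)\right) \left(-19\right) - \left(-7 - -286298\right) = \left(-155 - 46\right) \left(-19\right) - \left(-7 + 286298\right) = \left(-201\right) \left(-19\right) - 286291 = 3819 - 286291 = -282472$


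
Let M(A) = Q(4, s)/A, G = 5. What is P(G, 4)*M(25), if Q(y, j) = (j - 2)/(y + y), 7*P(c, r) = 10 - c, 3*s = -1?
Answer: -1/120 ≈ -0.0083333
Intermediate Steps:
s = -⅓ (s = (⅓)*(-1) = -⅓ ≈ -0.33333)
P(c, r) = 10/7 - c/7 (P(c, r) = (10 - c)/7 = 10/7 - c/7)
Q(y, j) = (-2 + j)/(2*y) (Q(y, j) = (-2 + j)/((2*y)) = (-2 + j)*(1/(2*y)) = (-2 + j)/(2*y))
M(A) = -7/(24*A) (M(A) = ((½)*(-2 - ⅓)/4)/A = ((½)*(¼)*(-7/3))/A = -7/(24*A))
P(G, 4)*M(25) = (10/7 - ⅐*5)*(-7/24/25) = (10/7 - 5/7)*(-7/24*1/25) = (5/7)*(-7/600) = -1/120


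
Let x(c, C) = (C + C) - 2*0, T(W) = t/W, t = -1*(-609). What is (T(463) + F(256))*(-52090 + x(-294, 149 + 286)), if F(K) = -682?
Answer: 16142341540/463 ≈ 3.4865e+7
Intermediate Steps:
t = 609
T(W) = 609/W
x(c, C) = 2*C (x(c, C) = 2*C + 0 = 2*C)
(T(463) + F(256))*(-52090 + x(-294, 149 + 286)) = (609/463 - 682)*(-52090 + 2*(149 + 286)) = (609*(1/463) - 682)*(-52090 + 2*435) = (609/463 - 682)*(-52090 + 870) = -315157/463*(-51220) = 16142341540/463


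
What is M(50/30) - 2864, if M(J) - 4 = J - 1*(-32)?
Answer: -8479/3 ≈ -2826.3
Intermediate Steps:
M(J) = 36 + J (M(J) = 4 + (J - 1*(-32)) = 4 + (J + 32) = 4 + (32 + J) = 36 + J)
M(50/30) - 2864 = (36 + 50/30) - 2864 = (36 + 50*(1/30)) - 2864 = (36 + 5/3) - 2864 = 113/3 - 2864 = -8479/3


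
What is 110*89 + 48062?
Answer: 57852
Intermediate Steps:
110*89 + 48062 = 9790 + 48062 = 57852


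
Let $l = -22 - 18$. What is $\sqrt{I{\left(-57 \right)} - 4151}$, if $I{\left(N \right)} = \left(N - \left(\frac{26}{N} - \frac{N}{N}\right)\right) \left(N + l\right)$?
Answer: $\frac{\sqrt{4018215}}{57} \approx 35.168$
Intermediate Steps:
$l = -40$
$I{\left(N \right)} = \left(-40 + N\right) \left(1 + N - \frac{26}{N}\right)$ ($I{\left(N \right)} = \left(N - \left(\frac{26}{N} - \frac{N}{N}\right)\right) \left(N - 40\right) = \left(N + \left(1 - \frac{26}{N}\right)\right) \left(-40 + N\right) = \left(1 + N - \frac{26}{N}\right) \left(-40 + N\right) = \left(-40 + N\right) \left(1 + N - \frac{26}{N}\right)$)
$\sqrt{I{\left(-57 \right)} - 4151} = \sqrt{\left(-66 + \left(-57\right)^{2} - -2223 + \frac{1040}{-57}\right) - 4151} = \sqrt{\left(-66 + 3249 + 2223 + 1040 \left(- \frac{1}{57}\right)\right) - 4151} = \sqrt{\left(-66 + 3249 + 2223 - \frac{1040}{57}\right) - 4151} = \sqrt{\frac{307102}{57} - 4151} = \sqrt{\frac{70495}{57}} = \frac{\sqrt{4018215}}{57}$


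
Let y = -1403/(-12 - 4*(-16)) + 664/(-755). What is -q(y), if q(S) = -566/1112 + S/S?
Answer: -273/556 ≈ -0.49101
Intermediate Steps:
y = -1093793/39260 (y = -1403/(-12 + 64) + 664*(-1/755) = -1403/52 - 664/755 = -1093793/39260 ≈ -27.860)
q(S) = 273/556 (q(S) = -566*1/1112 + 1 = -283/556 + 1 = 273/556)
-q(y) = -1*273/556 = -273/556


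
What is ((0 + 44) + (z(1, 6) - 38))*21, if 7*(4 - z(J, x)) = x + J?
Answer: 189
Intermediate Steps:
z(J, x) = 4 - J/7 - x/7 (z(J, x) = 4 - (x + J)/7 = 4 - (J + x)/7 = 4 + (-J/7 - x/7) = 4 - J/7 - x/7)
((0 + 44) + (z(1, 6) - 38))*21 = ((0 + 44) + ((4 - ⅐*1 - ⅐*6) - 38))*21 = (44 + ((4 - ⅐ - 6/7) - 38))*21 = (44 + (3 - 38))*21 = (44 - 35)*21 = 9*21 = 189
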